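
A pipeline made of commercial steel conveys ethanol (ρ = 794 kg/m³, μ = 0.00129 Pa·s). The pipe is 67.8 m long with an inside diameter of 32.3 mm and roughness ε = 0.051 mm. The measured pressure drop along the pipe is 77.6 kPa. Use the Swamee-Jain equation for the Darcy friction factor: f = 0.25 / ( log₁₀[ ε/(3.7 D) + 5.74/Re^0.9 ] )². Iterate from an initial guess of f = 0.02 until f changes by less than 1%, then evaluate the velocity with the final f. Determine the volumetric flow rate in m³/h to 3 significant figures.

Q ≈ 5.51 m³/h

Rearranging Darcy-Weisbach: V = √(2·ΔP·D/(f·L·ρ)). With ε/D = 5.1e-05/0.0323 = 0.00158, iterate starting from f = 0.02:
  f = 0.02 → V = √(2·7.76e+04·0.0323/(0.02·67.8·794)) = 2.158 m/s; Re = ρVD/μ = 4.29e+04; f → 0.02621
  f = 0.02621 → V = 1.885 m/s; Re = 3.747e+04; f → 0.02665
  f = 0.02665 → V = 1.869 m/s; Re = 3.716e+04; f → 0.02668
Converged (Δf/f < 1%). With the final f = 0.02668: V = √(2·7.76e+04·0.0323/(0.02668·67.8·794)) = 1.868 m/s.
Q = V·A = 1.868·(π/4·0.0323²) = 0.001531 m³/s = 5.51 m³/h.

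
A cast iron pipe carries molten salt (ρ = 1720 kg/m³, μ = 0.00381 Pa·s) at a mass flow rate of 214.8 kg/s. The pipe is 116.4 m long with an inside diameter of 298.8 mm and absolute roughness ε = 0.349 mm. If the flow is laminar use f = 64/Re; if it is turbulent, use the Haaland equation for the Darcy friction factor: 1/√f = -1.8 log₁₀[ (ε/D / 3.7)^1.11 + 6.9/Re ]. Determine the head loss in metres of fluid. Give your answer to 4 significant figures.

h_f ≈ 1.347 m

A = πD²/4 = π(0.2988)²/4 = 0.07012 m²; mean velocity V = ṁ/(ρA) = 214.8/(1720 · 0.07012) = 1.781 m/s.
Reynolds number Re = ρVD/μ = 1720 · 1.781 · 0.2988 / 0.00381 = 2.402e+05.
Re > 4000 → turbulent. Relative roughness ε/D = 0.000349/0.2988 = 0.00117. Haaland: 1/√f = -1.8 log₁₀[(0.00117/3.7)^1.11 + 6.9/2.402e+05] = -1.8 log₁₀[0.00013 + 2.87e-05] = 6.839, so f = 0.02138.
Darcy-Weisbach: ΔP = f(L/D)(ρV²/2) = 0.02138·(116.4/0.2988)·(1720·1.781²/2) = 0.02138·389.6·2728 = 2.272e+04 Pa.
Head loss h_f = ΔP/(ρg) = 2.272e+04/(1720·9.81) = 1.347 m.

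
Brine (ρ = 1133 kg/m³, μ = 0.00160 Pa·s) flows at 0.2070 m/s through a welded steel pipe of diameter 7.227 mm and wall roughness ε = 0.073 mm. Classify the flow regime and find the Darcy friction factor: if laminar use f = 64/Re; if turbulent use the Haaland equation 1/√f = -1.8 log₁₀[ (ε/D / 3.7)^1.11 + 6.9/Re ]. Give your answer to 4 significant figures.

Re = ρVD/μ = 1133·0.207·0.007227/0.0016 = 1059.
Re < 2300 → laminar, so f = 64/Re = 0.06041 (roughness is irrelevant in laminar flow).

f ≈ 0.06041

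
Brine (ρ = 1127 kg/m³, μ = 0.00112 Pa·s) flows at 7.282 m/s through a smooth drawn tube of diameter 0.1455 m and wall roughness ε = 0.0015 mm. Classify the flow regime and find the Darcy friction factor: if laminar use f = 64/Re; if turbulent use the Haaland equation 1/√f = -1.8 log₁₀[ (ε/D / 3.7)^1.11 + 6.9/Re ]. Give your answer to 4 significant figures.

Re = ρVD/μ = 1127·7.282·0.1455/0.00112 = 1.066e+06.
Re > 4000 → turbulent. ε/D = 1.5e-06/0.1455 = 1.03e-05; Haaland: 1/√f = -1.8 log₁₀[6.82e-07 + 6.47e-06] = 9.262, so f = 0.01166.

f ≈ 0.01166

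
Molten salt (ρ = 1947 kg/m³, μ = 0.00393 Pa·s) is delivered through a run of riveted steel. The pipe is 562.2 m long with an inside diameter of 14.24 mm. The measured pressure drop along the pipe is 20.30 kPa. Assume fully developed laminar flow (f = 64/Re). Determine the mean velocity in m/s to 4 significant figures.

V ≈ 0.05822 m/s

For laminar flow, f = 64/Re with Re = ρVD/μ, so Darcy-Weisbach reduces to ΔP = 32μLV/D². Solving for V: V = ΔP·D²/(32μL) = 2.03e+04·(0.01424)²/(32·0.00393·562.2) = 0.05822 m/s.
Check: Re = ρVD/μ = 1947·0.05822·0.01424/0.00393 = 410.7 < 2300, so the laminar assumption holds.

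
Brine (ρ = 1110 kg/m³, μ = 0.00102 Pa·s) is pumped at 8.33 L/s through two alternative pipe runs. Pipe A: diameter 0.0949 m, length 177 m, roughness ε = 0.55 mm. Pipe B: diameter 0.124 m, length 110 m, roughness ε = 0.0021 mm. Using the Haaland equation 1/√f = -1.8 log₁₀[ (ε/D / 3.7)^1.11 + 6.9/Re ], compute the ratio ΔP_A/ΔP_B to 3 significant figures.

ΔP_A/ΔP_B ≈ 11.0

Pipe A: V = Q/A = 0.00833/0.007073 = 1.178 m/s; Re = 1.216e+05; ε/D = 0.0058; Haaland → f = 0.03248; ΔP_A = f(L/D)(ρV²/2) = 4.662e+04 Pa.
Pipe B: V = Q/A = 0.00833/0.01208 = 0.6898 m/s; Re = 9.308e+04; ε/D = 1.69e-05; Haaland → f = 0.01816; ΔP_B = f(L/D)(ρV²/2) = 4253 Pa.
ΔP_A/ΔP_B = 4.662e+04/4253 = 11.0.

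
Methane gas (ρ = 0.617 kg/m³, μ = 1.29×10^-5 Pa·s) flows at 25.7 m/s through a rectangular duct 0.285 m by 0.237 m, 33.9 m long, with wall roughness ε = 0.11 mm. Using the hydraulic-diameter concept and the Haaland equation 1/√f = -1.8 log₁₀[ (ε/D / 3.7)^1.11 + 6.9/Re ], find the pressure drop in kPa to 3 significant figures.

Hydraulic diameter D_h = 4A/P = 4·(0.285·0.237)/(2·(0.285+0.237)) = 0.2702/1.044 = 0.2588 m.
Re = ρVD_h/μ = 0.617·25.7·0.2588/1.29e-05 = 3.181e+05.
ε/D_h = 0.00011/0.2588 = 0.000425; Haaland gives 1/√f = -1.8 log₁₀[4.24e-05+2.17e-05] = 7.548, so f = 0.01755.
ΔP = f(L/D_h)(ρV²/2) = 0.01755·33.9/0.2588·203.8 = 468.4 Pa.
ΔP = 0.468 kPa.

ΔP ≈ 0.468 kPa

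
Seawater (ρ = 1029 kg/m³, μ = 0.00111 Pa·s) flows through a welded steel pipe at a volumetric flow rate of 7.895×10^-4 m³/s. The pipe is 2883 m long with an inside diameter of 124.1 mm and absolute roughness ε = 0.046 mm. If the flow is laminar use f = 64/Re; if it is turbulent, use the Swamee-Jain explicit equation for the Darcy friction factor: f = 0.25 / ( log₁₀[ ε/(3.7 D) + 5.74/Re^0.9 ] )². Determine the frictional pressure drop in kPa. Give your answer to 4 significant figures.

ΔP ≈ 1.738 kPa

Cross-sectional area A = πD²/4 = π(0.1241)²/4 = 0.0121 m²; mean velocity V = Q/A = 0.0007895/0.0121 = 0.06527 m/s.
Reynolds number Re = ρVD/μ = 1029 · 0.06527 · 0.1241 / 0.00111 = 7509.
Re > 4000 → turbulent. Relative roughness ε/D = 4.6e-05/0.1241 = 0.000371. Swamee-Jain: f = 0.25/(log₁₀[0.000371/3.7 + 5.74/7509^0.9])² = 0.25/(log₁₀[0.0001 + 0.00187])² = 0.25/(-2.706)² = 0.03413.
Darcy-Weisbach: ΔP = f(L/D)(ρV²/2) = 0.03413·(2883/0.1241)·(1029·0.06527²/2) = 0.03413·2.323e+04·2.192 = 1738 Pa.
ΔP = 1738 Pa = 1.738 kPa.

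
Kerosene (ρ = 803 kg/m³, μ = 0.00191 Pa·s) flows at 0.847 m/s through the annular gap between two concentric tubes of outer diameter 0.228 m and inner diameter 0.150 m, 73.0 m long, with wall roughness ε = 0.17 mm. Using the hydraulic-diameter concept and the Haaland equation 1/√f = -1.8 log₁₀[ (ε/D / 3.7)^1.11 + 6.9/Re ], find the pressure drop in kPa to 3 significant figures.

ΔP ≈ 7.67 kPa

Hydraulic diameter D_h = 4A/P = D_o - D_i = 0.228 - 0.15 = 0.078 m.
Re = ρVD_h/μ = 803·0.847·0.078/0.00191 = 2.778e+04.
ε/D_h = 0.00017/0.078 = 0.00218; Haaland gives 1/√f = -1.8 log₁₀[0.00026+0.000248] = 5.929, so f = 0.02845.
ΔP = f(L/D_h)(ρV²/2) = 0.02845·73/0.078·288 = 7669 Pa.
ΔP = 7.67 kPa.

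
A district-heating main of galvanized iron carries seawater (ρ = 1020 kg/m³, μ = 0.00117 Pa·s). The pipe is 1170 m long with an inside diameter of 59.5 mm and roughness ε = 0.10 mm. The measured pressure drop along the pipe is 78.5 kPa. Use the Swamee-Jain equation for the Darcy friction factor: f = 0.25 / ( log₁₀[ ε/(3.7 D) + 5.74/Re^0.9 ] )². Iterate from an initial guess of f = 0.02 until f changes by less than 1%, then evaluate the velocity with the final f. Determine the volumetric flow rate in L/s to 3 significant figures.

Rearranging Darcy-Weisbach: V = √(2·ΔP·D/(f·L·ρ)). With ε/D = 0.0001/0.0595 = 0.00168, iterate starting from f = 0.02:
  f = 0.02 → V = √(2·7.85e+04·0.0595/(0.02·1170·1020)) = 0.6256 m/s; Re = ρVD/μ = 3.245e+04; f → 0.0274
  f = 0.0274 → V = 0.5345 m/s; Re = 2.772e+04; f → 0.02802
  f = 0.02802 → V = 0.5286 m/s; Re = 2.742e+04; f → 0.02806
Converged (Δf/f < 1%). With the final f = 0.02806: V = √(2·7.85e+04·0.0595/(0.02806·1170·1020)) = 0.5281 m/s.
Q = V·A = 0.5281·(π/4·0.0595²) = 0.001468 m³/s = 1.47 L/s.

Q ≈ 1.47 L/s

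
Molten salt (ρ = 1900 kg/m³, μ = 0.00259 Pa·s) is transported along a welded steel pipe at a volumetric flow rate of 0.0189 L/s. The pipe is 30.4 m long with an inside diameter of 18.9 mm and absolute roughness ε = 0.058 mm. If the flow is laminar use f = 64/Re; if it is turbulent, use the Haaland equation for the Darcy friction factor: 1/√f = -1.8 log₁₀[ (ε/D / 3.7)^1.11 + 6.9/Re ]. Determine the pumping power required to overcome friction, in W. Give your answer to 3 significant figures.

P ≈ 0.00898 W

Q = 0.0189 L/s = 0.0189/1000 = 1.89e-05 m³/s.
Cross-sectional area A = πD²/4 = π(0.0189)²/4 = 0.0002806 m²; mean velocity V = Q/A = 1.89e-05/0.0002806 = 0.06737 m/s.
Reynolds number Re = ρVD/μ = 1900 · 0.06737 · 0.0189 / 0.00259 = 934.
Re < 2300 → laminar flow, so f = 64/Re = 64/934 = 0.06852 (the turbulent correlation is not needed).
Darcy-Weisbach: ΔP = f(L/D)(ρV²/2) = 0.06852·(30.4/0.0189)·(1900·0.06737²/2) = 0.06852·1608·4.311 = 475.2 Pa.
Pumping power P = QΔP = 1.89e-05·475.2 = 0.008981 W = 0.00898 W.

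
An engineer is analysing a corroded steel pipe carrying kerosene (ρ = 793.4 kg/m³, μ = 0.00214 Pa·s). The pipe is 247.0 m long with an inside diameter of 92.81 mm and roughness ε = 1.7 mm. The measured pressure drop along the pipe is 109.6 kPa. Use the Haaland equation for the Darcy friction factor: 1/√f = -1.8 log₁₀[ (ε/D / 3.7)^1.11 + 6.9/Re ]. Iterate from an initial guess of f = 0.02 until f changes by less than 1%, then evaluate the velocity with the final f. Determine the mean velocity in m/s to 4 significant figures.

V ≈ 1.472 m/s

Rearranging Darcy-Weisbach: V = √(2·ΔP·D/(f·L·ρ)). With ε/D = 0.0017/0.09281 = 0.0183, iterate starting from f = 0.02:
  f = 0.02 → V = √(2·1.096e+05·0.09281/(0.02·247·793.4)) = 2.278 m/s; Re = ρVD/μ = 7.839e+04; f → 0.04764
  f = 0.04764 → V = 1.476 m/s; Re = 5.079e+04; f → 0.04791
Converged (Δf/f < 1%). With the final f = 0.04791: V = √(2·1.096e+05·0.09281/(0.04791·247·793.4)) = 1.472 m/s.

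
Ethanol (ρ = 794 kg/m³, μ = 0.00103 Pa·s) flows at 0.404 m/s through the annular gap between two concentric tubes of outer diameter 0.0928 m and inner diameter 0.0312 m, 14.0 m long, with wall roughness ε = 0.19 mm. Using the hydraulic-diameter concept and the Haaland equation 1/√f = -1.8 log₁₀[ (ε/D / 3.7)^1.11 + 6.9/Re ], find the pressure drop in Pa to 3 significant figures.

ΔP ≈ 464 Pa

Hydraulic diameter D_h = 4A/P = D_o - D_i = 0.0928 - 0.0312 = 0.0616 m.
Re = ρVD_h/μ = 794·0.404·0.0616/0.00103 = 1.918e+04.
ε/D_h = 0.00019/0.0616 = 0.00308; Haaland gives 1/√f = -1.8 log₁₀[0.000382+0.00036] = 5.633, so f = 0.03151.
ΔP = f(L/D_h)(ρV²/2) = 0.03151·14/0.0616·64.8 = 464 Pa.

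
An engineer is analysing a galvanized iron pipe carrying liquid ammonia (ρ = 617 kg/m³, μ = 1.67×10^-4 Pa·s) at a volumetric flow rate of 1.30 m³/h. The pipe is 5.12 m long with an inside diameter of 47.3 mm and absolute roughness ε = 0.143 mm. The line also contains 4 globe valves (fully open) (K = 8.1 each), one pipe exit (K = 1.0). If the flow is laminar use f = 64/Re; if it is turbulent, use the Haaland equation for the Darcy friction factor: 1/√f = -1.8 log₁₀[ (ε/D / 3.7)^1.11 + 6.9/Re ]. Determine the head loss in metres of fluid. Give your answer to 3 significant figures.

Q = 1.30 m³/h = 1.30/3600 = 0.0003611 m³/s.
Cross-sectional area A = πD²/4 = π(0.0473)²/4 = 0.001757 m²; mean velocity V = Q/A = 0.0003611/0.001757 = 0.2055 m/s.
Reynolds number Re = ρVD/μ = 617 · 0.2055 · 0.0473 / 0.000167 = 3.591e+04.
Re > 4000 → turbulent. Relative roughness ε/D = 0.000143/0.0473 = 0.00302. Haaland: 1/√f = -1.8 log₁₀[(0.00302/3.7)^1.11 + 6.9/3.591e+04] = -1.8 log₁₀[0.000374 + 0.000192] = 5.845, so f = 0.02927.
Total minor-loss coefficient ΣK = 4·8.1 + 1·1 = 33.4.
ΔP = [f·L/D + ΣK]·(ρV²/2) = [0.02927·5.12/0.0473 + 33.4]·(617·0.2055²/2) = [3.168 + 33.4]·13.03 = 476.5 Pa.
Head loss h_f = ΔP/(ρg) = 476.5/(617·9.81) = 0.0787 m.

h_f ≈ 0.0787 m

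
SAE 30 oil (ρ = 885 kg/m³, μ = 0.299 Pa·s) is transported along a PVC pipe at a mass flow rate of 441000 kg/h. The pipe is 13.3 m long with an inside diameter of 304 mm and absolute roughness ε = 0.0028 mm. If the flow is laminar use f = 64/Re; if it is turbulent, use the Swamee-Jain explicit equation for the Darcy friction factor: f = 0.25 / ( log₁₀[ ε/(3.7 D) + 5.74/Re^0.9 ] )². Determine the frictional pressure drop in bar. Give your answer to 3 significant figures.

ΔP ≈ 0.0263 bar

ṁ = 441000 kg/h = 441000/3600 = 122.5 kg/s.
A = πD²/4 = π(0.304)²/4 = 0.07258 m²; mean velocity V = ṁ/(ρA) = 122.5/(885 · 0.07258) = 1.907 m/s.
Reynolds number Re = ρVD/μ = 885 · 1.907 · 0.304 / 0.299 = 1716.
Re < 2300 → laminar flow, so f = 64/Re = 64/1716 = 0.0373 (the turbulent correlation is not needed).
Darcy-Weisbach: ΔP = f(L/D)(ρV²/2) = 0.0373·(13.3/0.304)·(885·1.907²/2) = 0.0373·43.75·1609 = 2626 Pa.
ΔP = 2626 Pa = 0.0263 bar.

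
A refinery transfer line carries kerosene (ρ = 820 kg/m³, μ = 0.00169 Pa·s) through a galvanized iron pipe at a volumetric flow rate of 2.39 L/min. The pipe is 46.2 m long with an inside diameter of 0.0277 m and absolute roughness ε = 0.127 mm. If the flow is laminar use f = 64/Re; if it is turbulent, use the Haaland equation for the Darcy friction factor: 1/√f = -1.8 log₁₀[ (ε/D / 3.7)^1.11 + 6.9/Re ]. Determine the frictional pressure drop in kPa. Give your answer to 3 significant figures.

Q = 2.39 L/min = 2.39/60000 = 3.983e-05 m³/s.
Cross-sectional area A = πD²/4 = π(0.0277)²/4 = 0.0006026 m²; mean velocity V = Q/A = 3.983e-05/0.0006026 = 0.0661 m/s.
Reynolds number Re = ρVD/μ = 820 · 0.0661 · 0.0277 / 0.00169 = 888.4.
Re < 2300 → laminar flow, so f = 64/Re = 64/888.4 = 0.07204 (the turbulent correlation is not needed).
Darcy-Weisbach: ΔP = f(L/D)(ρV²/2) = 0.07204·(46.2/0.0277)·(820·0.0661²/2) = 0.07204·1668·1.791 = 215.2 Pa.
ΔP = 215.2 Pa = 0.215 kPa.

ΔP ≈ 0.215 kPa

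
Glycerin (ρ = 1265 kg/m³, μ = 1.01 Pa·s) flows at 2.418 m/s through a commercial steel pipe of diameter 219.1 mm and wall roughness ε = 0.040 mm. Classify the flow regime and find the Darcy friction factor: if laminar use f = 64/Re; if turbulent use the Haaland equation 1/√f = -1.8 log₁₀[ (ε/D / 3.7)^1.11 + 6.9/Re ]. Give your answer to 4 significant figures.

f ≈ 0.09645

Re = ρVD/μ = 1265·2.418·0.2191/1.01 = 663.5.
Re < 2300 → laminar, so f = 64/Re = 0.09645 (roughness is irrelevant in laminar flow).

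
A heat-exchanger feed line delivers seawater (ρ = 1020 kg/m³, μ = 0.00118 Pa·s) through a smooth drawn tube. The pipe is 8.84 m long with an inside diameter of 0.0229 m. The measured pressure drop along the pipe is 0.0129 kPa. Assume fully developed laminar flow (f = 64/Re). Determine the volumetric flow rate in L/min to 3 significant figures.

Q ≈ 0.501 L/min

For laminar flow, f = 64/Re with Re = ρVD/μ, so Darcy-Weisbach reduces to ΔP = 32μLV/D². Solving for V: V = ΔP·D²/(32μL) = 12.9·(0.0229)²/(32·0.00118·8.84) = 0.02027 m/s.
Check: Re = ρVD/μ = 1020·0.02027·0.0229/0.00118 = 401.2 < 2300, so the laminar assumption holds.
Q = V·A = 0.02027·(π/4·0.0229²) = 8.347e-06 m³/s = 0.501 L/min.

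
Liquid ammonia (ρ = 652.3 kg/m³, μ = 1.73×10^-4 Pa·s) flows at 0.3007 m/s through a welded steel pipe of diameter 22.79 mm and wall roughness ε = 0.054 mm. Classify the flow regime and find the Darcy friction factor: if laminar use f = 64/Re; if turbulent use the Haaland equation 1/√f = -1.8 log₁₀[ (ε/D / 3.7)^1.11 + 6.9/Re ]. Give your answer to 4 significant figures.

Re = ρVD/μ = 652.3·0.3007·0.02279/0.000173 = 2.584e+04.
Re > 4000 → turbulent. ε/D = 5.4e-05/0.02279 = 0.00237; Haaland: 1/√f = -1.8 log₁₀[0.000285 + 0.000267] = 5.864, so f = 0.02908.

f ≈ 0.02908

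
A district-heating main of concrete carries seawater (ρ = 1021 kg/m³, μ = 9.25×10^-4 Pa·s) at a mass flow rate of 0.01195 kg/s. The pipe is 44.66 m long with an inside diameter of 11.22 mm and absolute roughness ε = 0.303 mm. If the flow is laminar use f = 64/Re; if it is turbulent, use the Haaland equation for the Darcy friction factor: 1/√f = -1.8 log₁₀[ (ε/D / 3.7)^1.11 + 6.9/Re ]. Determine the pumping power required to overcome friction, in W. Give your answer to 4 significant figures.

A = πD²/4 = π(0.01122)²/4 = 9.887e-05 m²; mean velocity V = ṁ/(ρA) = 0.01195/(1021 · 9.887e-05) = 0.1184 m/s.
Reynolds number Re = ρVD/μ = 1021 · 0.1184 · 0.01122 / 0.000925 = 1466.
Re < 2300 → laminar flow, so f = 64/Re = 64/1466 = 0.04366 (the turbulent correlation is not needed).
Darcy-Weisbach: ΔP = f(L/D)(ρV²/2) = 0.04366·(44.66/0.01122)·(1021·0.1184²/2) = 0.04366·3980·7.154 = 1243 Pa.
Q = ṁ/ρ = 0.01195/1021 = 1.17e-05 m³/s.
Pumping power P = QΔP = 1.17e-05·1243 = 0.014549 W = 0.01455 W.

P ≈ 0.01455 W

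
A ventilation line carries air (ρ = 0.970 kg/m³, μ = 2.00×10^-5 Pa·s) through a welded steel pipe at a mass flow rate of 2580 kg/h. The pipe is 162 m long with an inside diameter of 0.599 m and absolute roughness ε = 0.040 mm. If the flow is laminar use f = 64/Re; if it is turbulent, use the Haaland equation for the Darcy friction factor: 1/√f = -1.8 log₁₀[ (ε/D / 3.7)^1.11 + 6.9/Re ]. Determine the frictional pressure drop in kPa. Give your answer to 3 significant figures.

ṁ = 2580 kg/h = 2580/3600 = 0.7167 kg/s.
A = πD²/4 = π(0.599)²/4 = 0.2818 m²; mean velocity V = ṁ/(ρA) = 0.7167/(0.97 · 0.2818) = 2.622 m/s.
Reynolds number Re = ρVD/μ = 0.97 · 2.622 · 0.599 / 2e-05 = 7.617e+04.
Re > 4000 → turbulent. Relative roughness ε/D = 4e-05/0.599 = 6.68e-05. Haaland: 1/√f = -1.8 log₁₀[(6.68e-05/3.7)^1.11 + 6.9/7.617e+04] = -1.8 log₁₀[5.43e-06 + 9.06e-05] = 7.232, so f = 0.01912.
Darcy-Weisbach: ΔP = f(L/D)(ρV²/2) = 0.01912·(162/0.599)·(0.97·2.622²/2) = 0.01912·270.5·3.334 = 17.24 Pa.
ΔP = 17.24 Pa = 0.0172 kPa.

ΔP ≈ 0.0172 kPa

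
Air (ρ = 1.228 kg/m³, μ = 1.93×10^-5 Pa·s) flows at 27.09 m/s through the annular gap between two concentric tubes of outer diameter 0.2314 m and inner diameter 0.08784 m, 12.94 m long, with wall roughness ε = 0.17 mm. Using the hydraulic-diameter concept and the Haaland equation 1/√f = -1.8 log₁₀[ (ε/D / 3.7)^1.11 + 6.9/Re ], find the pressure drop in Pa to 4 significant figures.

Hydraulic diameter D_h = 4A/P = D_o - D_i = 0.2314 - 0.08784 = 0.1436 m.
Re = ρVD_h/μ = 1.228·27.09·0.1436/1.93e-05 = 2.474e+05.
ε/D_h = 0.00017/0.1436 = 0.00118; Haaland gives 1/√f = -1.8 log₁₀[0.000132+2.79e-05] = 6.833, so f = 0.02142.
ΔP = f(L/D_h)(ρV²/2) = 0.02142·12.94/0.1436·450.6 = 869.9 Pa.

ΔP ≈ 869.9 Pa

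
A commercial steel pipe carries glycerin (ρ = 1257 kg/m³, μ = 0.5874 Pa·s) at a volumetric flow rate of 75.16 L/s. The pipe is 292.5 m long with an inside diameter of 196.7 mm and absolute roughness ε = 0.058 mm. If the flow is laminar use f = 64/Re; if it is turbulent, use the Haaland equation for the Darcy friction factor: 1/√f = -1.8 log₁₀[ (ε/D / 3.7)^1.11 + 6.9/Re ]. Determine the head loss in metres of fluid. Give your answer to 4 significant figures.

Q = 75.16 L/s = 75.16/1000 = 0.07516 m³/s.
Cross-sectional area A = πD²/4 = π(0.1967)²/4 = 0.03039 m²; mean velocity V = Q/A = 0.07516/0.03039 = 2.473 m/s.
Reynolds number Re = ρVD/μ = 1257 · 2.473 · 0.1967 / 0.587 = 1041.
Re < 2300 → laminar flow, so f = 64/Re = 64/1041 = 0.06147 (the turbulent correlation is not needed).
Darcy-Weisbach: ΔP = f(L/D)(ρV²/2) = 0.06147·(292.5/0.1967)·(1257·2.473²/2) = 0.06147·1487·3845 = 3.515e+05 Pa.
Head loss h_f = ΔP/(ρg) = 3.515e+05/(1257·9.81) = 28.50 m.

h_f ≈ 28.50 m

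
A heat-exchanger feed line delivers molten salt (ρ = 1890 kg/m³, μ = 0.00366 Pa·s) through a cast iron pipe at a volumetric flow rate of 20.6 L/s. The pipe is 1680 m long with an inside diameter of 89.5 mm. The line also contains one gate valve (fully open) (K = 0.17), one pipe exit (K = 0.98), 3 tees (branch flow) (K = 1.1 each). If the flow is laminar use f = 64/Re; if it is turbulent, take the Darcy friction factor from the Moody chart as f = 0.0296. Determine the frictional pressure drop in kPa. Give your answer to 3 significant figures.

Q = 20.6 L/s = 20.6/1000 = 0.0206 m³/s.
Cross-sectional area A = πD²/4 = π(0.0895)²/4 = 0.006291 m²; mean velocity V = Q/A = 0.0206/0.006291 = 3.274 m/s.
Reynolds number Re = ρVD/μ = 1890 · 3.274 · 0.0895 / 0.00366 = 1.513e+05.
Re > 4000 → turbulent; use the Moody-chart value f = 0.0296.
Total minor-loss coefficient ΣK = 1·0.17 + 1·0.98 + 3·1.1 = 4.45.
ΔP = [f·L/D + ΣK]·(ρV²/2) = [0.0296·1680/0.0895 + 4.45]·(1890·3.274²/2) = [555.6 + 4.45]·1.013e+04 = 5.675e+06 Pa.
ΔP = 5.675e+06 Pa = 5670 kPa.

ΔP ≈ 5670 kPa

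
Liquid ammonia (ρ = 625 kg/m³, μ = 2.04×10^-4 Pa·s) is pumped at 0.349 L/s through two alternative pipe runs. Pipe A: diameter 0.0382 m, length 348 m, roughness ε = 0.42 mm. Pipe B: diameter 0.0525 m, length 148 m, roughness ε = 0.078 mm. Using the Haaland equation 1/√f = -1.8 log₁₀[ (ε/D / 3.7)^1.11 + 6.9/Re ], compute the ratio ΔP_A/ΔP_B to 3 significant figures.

Pipe A: V = Q/A = 0.000349/0.001146 = 0.3045 m/s; Re = 3.564e+04; ε/D = 0.011; Haaland → f = 0.04068; ΔP_A = f(L/D)(ρV²/2) = 1.074e+04 Pa.
Pipe B: V = Q/A = 0.000349/0.002165 = 0.1612 m/s; Re = 2.593e+04; ε/D = 0.00149; Haaland → f = 0.02733; ΔP_B = f(L/D)(ρV²/2) = 625.8 Pa.
ΔP_A/ΔP_B = 1.074e+04/625.8 = 17.2.

ΔP_A/ΔP_B ≈ 17.2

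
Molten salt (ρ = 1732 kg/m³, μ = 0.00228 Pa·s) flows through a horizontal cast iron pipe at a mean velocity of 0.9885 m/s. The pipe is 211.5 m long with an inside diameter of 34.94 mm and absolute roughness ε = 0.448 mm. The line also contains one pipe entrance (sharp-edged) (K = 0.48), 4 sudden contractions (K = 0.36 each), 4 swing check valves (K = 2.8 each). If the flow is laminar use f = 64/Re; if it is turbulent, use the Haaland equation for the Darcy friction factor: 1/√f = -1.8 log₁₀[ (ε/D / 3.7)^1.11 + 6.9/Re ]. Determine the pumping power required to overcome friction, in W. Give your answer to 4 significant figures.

Reynolds number Re = ρVD/μ = 1732 · 0.9885 · 0.03494 / 0.00228 = 2.624e+04.
Re > 4000 → turbulent. Relative roughness ε/D = 0.000448/0.03494 = 0.0128. Haaland: 1/√f = -1.8 log₁₀[(0.0128/3.7)^1.11 + 6.9/2.624e+04] = -1.8 log₁₀[0.00186 + 0.000263] = 4.812, so f = 0.04318.
Total minor-loss coefficient ΣK = 1·0.48 + 4·0.36 + 4·2.8 = 13.1.
ΔP = [f·L/D + ΣK]·(ρV²/2) = [0.04318·211.5/0.03494 + 13.1]·(1732·0.9885²/2) = [261.4 + 13.1]·846.2 = 2.323e+05 Pa.
Q = V·A = 0.9885·0.0009588 = 0.0009478 m³/s.
Pumping power P = QΔP = 0.0009478·2.323e+05 = 220.18 W = 220.2 W.

P ≈ 220.2 W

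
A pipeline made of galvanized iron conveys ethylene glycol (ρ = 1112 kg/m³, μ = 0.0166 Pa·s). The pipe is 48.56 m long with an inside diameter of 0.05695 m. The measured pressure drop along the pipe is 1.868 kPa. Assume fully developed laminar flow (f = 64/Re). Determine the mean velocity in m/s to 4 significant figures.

V ≈ 0.2349 m/s

For laminar flow, f = 64/Re with Re = ρVD/μ, so Darcy-Weisbach reduces to ΔP = 32μLV/D². Solving for V: V = ΔP·D²/(32μL) = 1868·(0.05695)²/(32·0.0166·48.56) = 0.2349 m/s.
Check: Re = ρVD/μ = 1112·0.2349·0.05695/0.0166 = 896 < 2300, so the laminar assumption holds.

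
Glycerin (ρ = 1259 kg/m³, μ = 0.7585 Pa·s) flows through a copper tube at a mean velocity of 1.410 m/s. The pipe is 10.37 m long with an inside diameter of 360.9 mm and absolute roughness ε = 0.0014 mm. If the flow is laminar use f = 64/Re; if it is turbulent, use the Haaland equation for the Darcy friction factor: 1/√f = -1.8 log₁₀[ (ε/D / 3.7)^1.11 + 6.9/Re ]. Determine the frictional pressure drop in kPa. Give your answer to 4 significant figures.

Reynolds number Re = ρVD/μ = 1259 · 1.41 · 0.3609 / 0.758 = 844.6.
Re < 2300 → laminar flow, so f = 64/Re = 64/844.6 = 0.07577 (the turbulent correlation is not needed).
Darcy-Weisbach: ΔP = f(L/D)(ρV²/2) = 0.07577·(10.37/0.3609)·(1259·1.41²/2) = 0.07577·28.73·1252 = 2725 Pa.
ΔP = 2725 Pa = 2.725 kPa.

ΔP ≈ 2.725 kPa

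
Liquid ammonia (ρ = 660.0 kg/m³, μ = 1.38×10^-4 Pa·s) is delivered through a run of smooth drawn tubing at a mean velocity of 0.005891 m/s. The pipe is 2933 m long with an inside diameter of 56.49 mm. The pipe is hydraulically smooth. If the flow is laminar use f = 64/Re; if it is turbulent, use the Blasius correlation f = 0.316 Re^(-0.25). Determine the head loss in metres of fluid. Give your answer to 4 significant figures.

Reynolds number Re = ρVD/μ = 660 · 0.005891 · 0.05649 / 0.000138 = 1592.
Re < 2300 → laminar flow, so f = 64/Re = 64/1592 = 0.04021 (the turbulent correlation is not needed).
Darcy-Weisbach: ΔP = f(L/D)(ρV²/2) = 0.04021·(2933/0.05649)·(660·0.005891²/2) = 0.04021·5.192e+04·0.01145 = 23.91 Pa.
Head loss h_f = ΔP/(ρg) = 23.91/(660·9.81) = 0.003693 m.

h_f ≈ 0.003693 m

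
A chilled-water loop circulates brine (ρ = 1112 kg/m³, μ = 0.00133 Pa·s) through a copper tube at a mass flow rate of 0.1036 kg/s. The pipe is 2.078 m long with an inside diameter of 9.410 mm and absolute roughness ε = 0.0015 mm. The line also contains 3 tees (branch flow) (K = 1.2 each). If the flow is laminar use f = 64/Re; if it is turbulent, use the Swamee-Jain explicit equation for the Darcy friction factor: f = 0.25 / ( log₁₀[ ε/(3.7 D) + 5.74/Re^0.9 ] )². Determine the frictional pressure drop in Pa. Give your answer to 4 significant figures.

ΔP ≈ 10380 Pa

A = πD²/4 = π(0.00941)²/4 = 6.955e-05 m²; mean velocity V = ṁ/(ρA) = 0.1036/(1112 · 6.955e-05) = 1.34 m/s.
Reynolds number Re = ρVD/μ = 1112 · 1.34 · 0.00941 / 0.00133 = 1.054e+04.
Re > 4000 → turbulent. Relative roughness ε/D = 1.5e-06/0.00941 = 0.000159. Swamee-Jain: f = 0.25/(log₁₀[0.000159/3.7 + 5.74/1.054e+04^0.9])² = 0.25/(log₁₀[4.31e-05 + 0.00138])² = 0.25/(-2.848)² = 0.03082.
Total minor-loss coefficient ΣK = 3·1.2 = 3.6.
ΔP = [f·L/D + ΣK]·(ρV²/2) = [0.03082·2.078/0.00941 + 3.6]·(1112·1.34²/2) = [6.805 + 3.6]·997.8 = 1.038e+04 Pa.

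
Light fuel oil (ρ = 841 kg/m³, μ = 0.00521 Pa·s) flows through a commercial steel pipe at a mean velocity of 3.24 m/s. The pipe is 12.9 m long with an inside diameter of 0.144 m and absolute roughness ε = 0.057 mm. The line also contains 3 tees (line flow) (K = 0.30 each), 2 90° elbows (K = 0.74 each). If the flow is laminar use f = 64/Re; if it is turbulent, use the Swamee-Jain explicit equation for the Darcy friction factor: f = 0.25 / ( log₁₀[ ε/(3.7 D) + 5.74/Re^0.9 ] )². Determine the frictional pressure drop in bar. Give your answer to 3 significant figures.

Reynolds number Re = ρVD/μ = 841 · 3.24 · 0.144 / 0.00521 = 7.531e+04.
Re > 4000 → turbulent. Relative roughness ε/D = 5.7e-05/0.144 = 0.000396. Swamee-Jain: f = 0.25/(log₁₀[0.000396/3.7 + 5.74/7.531e+04^0.9])² = 0.25/(log₁₀[0.000107 + 0.000234])² = 0.25/(-3.467)² = 0.0208.
Total minor-loss coefficient ΣK = 3·0.3 + 2·0.74 = 2.38.
ΔP = [f·L/D + ΣK]·(ρV²/2) = [0.0208·12.9/0.144 + 2.38]·(841·3.24²/2) = [1.863 + 2.38]·4414 = 1.873e+04 Pa.
ΔP = 1.873e+04 Pa = 0.187 bar.

ΔP ≈ 0.187 bar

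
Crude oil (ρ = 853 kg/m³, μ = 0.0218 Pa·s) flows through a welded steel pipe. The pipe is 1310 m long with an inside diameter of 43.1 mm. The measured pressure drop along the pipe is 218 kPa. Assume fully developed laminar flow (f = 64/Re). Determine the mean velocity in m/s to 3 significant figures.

For laminar flow, f = 64/Re with Re = ρVD/μ, so Darcy-Weisbach reduces to ΔP = 32μLV/D². Solving for V: V = ΔP·D²/(32μL) = 2.18e+05·(0.0431)²/(32·0.0218·1310) = 0.4431 m/s.
Check: Re = ρVD/μ = 853·0.4431·0.0431/0.0218 = 747.3 < 2300, so the laminar assumption holds.

V ≈ 0.443 m/s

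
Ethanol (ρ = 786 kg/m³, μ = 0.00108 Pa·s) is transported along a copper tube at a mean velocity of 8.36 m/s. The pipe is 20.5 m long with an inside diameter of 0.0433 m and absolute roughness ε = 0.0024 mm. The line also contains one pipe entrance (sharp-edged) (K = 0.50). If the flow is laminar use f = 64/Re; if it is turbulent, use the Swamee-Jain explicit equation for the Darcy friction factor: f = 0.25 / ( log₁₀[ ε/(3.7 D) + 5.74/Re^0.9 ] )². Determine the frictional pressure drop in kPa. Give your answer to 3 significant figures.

Reynolds number Re = ρVD/μ = 786 · 8.36 · 0.0433 / 0.00108 = 2.634e+05.
Re > 4000 → turbulent. Relative roughness ε/D = 2.4e-06/0.0433 = 5.54e-05. Swamee-Jain: f = 0.25/(log₁₀[5.54e-05/3.7 + 5.74/2.634e+05^0.9])² = 0.25/(log₁₀[1.5e-05 + 7.59e-05])² = 0.25/(-4.041)² = 0.01531.
Total minor-loss coefficient ΣK = 1·0.5 = 0.5.
ΔP = [f·L/D + ΣK]·(ρV²/2) = [0.01531·20.5/0.0433 + 0.5]·(786·8.36²/2) = [7.246 + 0.5]·2.747e+04 = 2.128e+05 Pa.
ΔP = 2.128e+05 Pa = 213 kPa.

ΔP ≈ 213 kPa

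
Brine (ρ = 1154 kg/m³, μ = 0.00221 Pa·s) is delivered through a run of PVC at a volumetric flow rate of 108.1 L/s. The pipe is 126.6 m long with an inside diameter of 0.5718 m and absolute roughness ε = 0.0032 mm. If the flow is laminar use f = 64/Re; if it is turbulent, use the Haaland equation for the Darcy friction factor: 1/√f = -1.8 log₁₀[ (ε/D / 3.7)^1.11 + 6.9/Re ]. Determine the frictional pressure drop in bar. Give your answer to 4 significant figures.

ΔP ≈ 0.003854 bar

Q = 108.1 L/s = 108.1/1000 = 0.1081 m³/s.
Cross-sectional area A = πD²/4 = π(0.5718)²/4 = 0.2568 m²; mean velocity V = Q/A = 0.1081/0.2568 = 0.421 m/s.
Reynolds number Re = ρVD/μ = 1154 · 0.421 · 0.5718 / 0.00221 = 1.257e+05.
Re > 4000 → turbulent. Relative roughness ε/D = 3.2e-06/0.5718 = 5.6e-06. Haaland: 1/√f = -1.8 log₁₀[(5.6e-06/3.7)^1.11 + 6.9/1.257e+05] = -1.8 log₁₀[3.46e-07 + 5.49e-05] = 7.664, so f = 0.01703.
Darcy-Weisbach: ΔP = f(L/D)(ρV²/2) = 0.01703·(126.6/0.5718)·(1154·0.421²/2) = 0.01703·221.4·102.3 = 385.4 Pa.
ΔP = 385.4 Pa = 0.003854 bar.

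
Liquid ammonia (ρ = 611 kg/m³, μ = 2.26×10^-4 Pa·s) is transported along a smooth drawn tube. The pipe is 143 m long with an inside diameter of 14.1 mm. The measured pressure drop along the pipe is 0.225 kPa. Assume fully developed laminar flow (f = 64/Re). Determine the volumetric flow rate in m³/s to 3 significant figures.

For laminar flow, f = 64/Re with Re = ρVD/μ, so Darcy-Weisbach reduces to ΔP = 32μLV/D². Solving for V: V = ΔP·D²/(32μL) = 225·(0.0141)²/(32·0.000226·143) = 0.04325 m/s.
Check: Re = ρVD/μ = 611·0.04325·0.0141/0.000226 = 1649 < 2300, so the laminar assumption holds.
Q = V·A = 0.04325·(π/4·0.0141²) = 6.754e-06 m³/s = 6.75×10^-6 m³/s.

Q ≈ 6.75×10^-6 m³/s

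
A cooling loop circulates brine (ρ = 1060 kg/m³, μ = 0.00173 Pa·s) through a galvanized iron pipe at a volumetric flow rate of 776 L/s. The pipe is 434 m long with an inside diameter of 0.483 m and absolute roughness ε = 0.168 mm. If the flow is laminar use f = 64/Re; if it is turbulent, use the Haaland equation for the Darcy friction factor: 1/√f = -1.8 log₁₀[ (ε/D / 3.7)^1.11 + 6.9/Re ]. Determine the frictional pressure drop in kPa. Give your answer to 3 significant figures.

Q = 776 L/s = 776/1000 = 0.776 m³/s.
Cross-sectional area A = πD²/4 = π(0.483)²/4 = 0.1832 m²; mean velocity V = Q/A = 0.776/0.1832 = 4.235 m/s.
Reynolds number Re = ρVD/μ = 1060 · 4.235 · 0.483 / 0.00173 = 1.253e+06.
Re > 4000 → turbulent. Relative roughness ε/D = 0.000168/0.483 = 0.000348. Haaland: 1/√f = -1.8 log₁₀[(0.000348/3.7)^1.11 + 6.9/1.253e+06] = -1.8 log₁₀[3.39e-05 + 5.51e-06] = 7.928, so f = 0.01591.
Darcy-Weisbach: ΔP = f(L/D)(ρV²/2) = 0.01591·(434/0.483)·(1060·4.235²/2) = 0.01591·898.6·9507 = 1.359e+05 Pa.
ΔP = 1.359e+05 Pa = 136 kPa.

ΔP ≈ 136 kPa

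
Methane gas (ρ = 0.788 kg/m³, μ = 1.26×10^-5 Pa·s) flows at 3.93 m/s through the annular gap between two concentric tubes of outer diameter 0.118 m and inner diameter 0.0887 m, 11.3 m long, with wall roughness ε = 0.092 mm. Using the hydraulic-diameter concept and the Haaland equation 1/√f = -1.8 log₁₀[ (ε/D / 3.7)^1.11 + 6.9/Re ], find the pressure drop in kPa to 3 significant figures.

Hydraulic diameter D_h = 4A/P = D_o - D_i = 0.118 - 0.0887 = 0.0293 m.
Re = ρVD_h/μ = 0.788·3.93·0.0293/1.26e-05 = 7201.
ε/D_h = 9.2e-05/0.0293 = 0.00314; Haaland gives 1/√f = -1.8 log₁₀[0.00039+0.000958] = 5.167, so f = 0.03746.
ΔP = f(L/D_h)(ρV²/2) = 0.03746·11.3/0.0293·6.085 = 87.92 Pa.
ΔP = 0.0879 kPa.

ΔP ≈ 0.0879 kPa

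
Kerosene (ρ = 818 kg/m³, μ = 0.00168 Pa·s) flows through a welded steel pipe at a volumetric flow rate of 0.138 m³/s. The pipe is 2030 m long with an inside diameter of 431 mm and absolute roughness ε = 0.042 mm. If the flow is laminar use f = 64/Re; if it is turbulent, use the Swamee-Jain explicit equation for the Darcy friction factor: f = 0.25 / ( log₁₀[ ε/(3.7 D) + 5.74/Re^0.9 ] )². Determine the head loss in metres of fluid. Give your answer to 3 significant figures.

h_f ≈ 3.52 m

Cross-sectional area A = πD²/4 = π(0.431)²/4 = 0.1459 m²; mean velocity V = Q/A = 0.138/0.1459 = 0.9459 m/s.
Reynolds number Re = ρVD/μ = 818 · 0.9459 · 0.431 / 0.00168 = 1.985e+05.
Re > 4000 → turbulent. Relative roughness ε/D = 4.2e-05/0.431 = 9.74e-05. Swamee-Jain: f = 0.25/(log₁₀[9.74e-05/3.7 + 5.74/1.985e+05^0.9])² = 0.25/(log₁₀[2.63e-05 + 9.79e-05])² = 0.25/(-3.906)² = 0.01639.
Darcy-Weisbach: ΔP = f(L/D)(ρV²/2) = 0.01639·(2030/0.431)·(818·0.9459²/2) = 0.01639·4710·365.9 = 2.825e+04 Pa.
Head loss h_f = ΔP/(ρg) = 2.825e+04/(818·9.81) = 3.52 m.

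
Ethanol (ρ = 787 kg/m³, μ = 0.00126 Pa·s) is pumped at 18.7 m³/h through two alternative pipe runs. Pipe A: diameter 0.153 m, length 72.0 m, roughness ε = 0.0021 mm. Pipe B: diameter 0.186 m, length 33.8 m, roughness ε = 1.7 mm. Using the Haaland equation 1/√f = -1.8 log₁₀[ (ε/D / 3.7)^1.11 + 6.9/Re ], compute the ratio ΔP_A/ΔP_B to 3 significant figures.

ΔP_A/ΔP_B ≈ 3.44

Pipe A: V = Q/A = 0.005194/0.01839 = 0.2825 m/s; Re = 2.7e+04; ε/D = 1.37e-05; Haaland → f = 0.02394; ΔP_A = f(L/D)(ρV²/2) = 353.8 Pa.
Pipe B: V = Q/A = 0.005194/0.02717 = 0.1912 m/s; Re = 2.221e+04; ε/D = 0.00914; Haaland → f = 0.03938; ΔP_B = f(L/D)(ρV²/2) = 102.9 Pa.
ΔP_A/ΔP_B = 353.8/102.9 = 3.44.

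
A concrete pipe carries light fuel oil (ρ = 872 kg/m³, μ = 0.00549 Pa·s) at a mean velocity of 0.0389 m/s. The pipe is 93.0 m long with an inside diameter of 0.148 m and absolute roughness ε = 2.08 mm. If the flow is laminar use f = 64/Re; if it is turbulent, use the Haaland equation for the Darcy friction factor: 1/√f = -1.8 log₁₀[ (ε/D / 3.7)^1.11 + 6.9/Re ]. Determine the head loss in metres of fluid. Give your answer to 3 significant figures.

Reynolds number Re = ρVD/μ = 872 · 0.0389 · 0.148 / 0.00549 = 914.4.
Re < 2300 → laminar flow, so f = 64/Re = 64/914.4 = 0.06999 (the turbulent correlation is not needed).
Darcy-Weisbach: ΔP = f(L/D)(ρV²/2) = 0.06999·(93/0.148)·(872·0.0389²/2) = 0.06999·628.4·0.6598 = 29.02 Pa.
Head loss h_f = ΔP/(ρg) = 29.02/(872·9.81) = 0.00339 m.

h_f ≈ 0.00339 m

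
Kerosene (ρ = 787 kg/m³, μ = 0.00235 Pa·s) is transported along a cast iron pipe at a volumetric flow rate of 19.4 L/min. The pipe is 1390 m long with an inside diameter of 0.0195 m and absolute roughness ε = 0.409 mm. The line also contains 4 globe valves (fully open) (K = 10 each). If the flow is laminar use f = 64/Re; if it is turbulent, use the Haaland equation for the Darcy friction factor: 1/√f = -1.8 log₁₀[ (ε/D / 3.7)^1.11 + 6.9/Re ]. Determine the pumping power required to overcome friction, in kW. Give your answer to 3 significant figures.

Q = 19.4 L/min = 19.4/60000 = 0.0003233 m³/s.
Cross-sectional area A = πD²/4 = π(0.0195)²/4 = 0.0002986 m²; mean velocity V = Q/A = 0.0003233/0.0002986 = 1.083 m/s.
Reynolds number Re = ρVD/μ = 787 · 1.083 · 0.0195 / 0.00235 = 7070.
Re > 4000 → turbulent. Relative roughness ε/D = 0.000409/0.0195 = 0.021. Haaland: 1/√f = -1.8 log₁₀[(0.021/3.7)^1.11 + 6.9/7070] = -1.8 log₁₀[0.00321 + 0.000976] = 4.281, so f = 0.05457.
Total minor-loss coefficient ΣK = 4·10 = 40.
ΔP = [f·L/D + ΣK]·(ρV²/2) = [0.05457·1390/0.0195 + 40]·(787·1.083²/2) = [3890 + 40]·461.2 = 1.812e+06 Pa.
Pumping power P = QΔP = 0.0003233·1.812e+06 = 586.0 W = 0.586 kW.

P ≈ 0.586 kW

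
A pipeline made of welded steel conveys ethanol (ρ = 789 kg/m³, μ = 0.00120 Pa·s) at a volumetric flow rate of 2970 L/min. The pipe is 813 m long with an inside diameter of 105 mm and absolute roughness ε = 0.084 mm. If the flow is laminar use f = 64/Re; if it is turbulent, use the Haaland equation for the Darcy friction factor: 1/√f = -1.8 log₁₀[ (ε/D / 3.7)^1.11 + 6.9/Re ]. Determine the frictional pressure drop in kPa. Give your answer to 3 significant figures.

Q = 2970 L/min = 2970/60000 = 0.0495 m³/s.
Cross-sectional area A = πD²/4 = π(0.105)²/4 = 0.008659 m²; mean velocity V = Q/A = 0.0495/0.008659 = 5.717 m/s.
Reynolds number Re = ρVD/μ = 789 · 5.717 · 0.105 / 0.0012 = 3.947e+05.
Re > 4000 → turbulent. Relative roughness ε/D = 8.4e-05/0.105 = 0.0008. Haaland: 1/√f = -1.8 log₁₀[(0.0008/3.7)^1.11 + 6.9/3.947e+05] = -1.8 log₁₀[8.55e-05 + 1.75e-05] = 7.177, so f = 0.01941.
Darcy-Weisbach: ΔP = f(L/D)(ρV²/2) = 0.01941·(813/0.105)·(789·5.717²/2) = 0.01941·7743·1.289e+04 = 1.938e+06 Pa.
ΔP = 1.938e+06 Pa = 1940 kPa.

ΔP ≈ 1940 kPa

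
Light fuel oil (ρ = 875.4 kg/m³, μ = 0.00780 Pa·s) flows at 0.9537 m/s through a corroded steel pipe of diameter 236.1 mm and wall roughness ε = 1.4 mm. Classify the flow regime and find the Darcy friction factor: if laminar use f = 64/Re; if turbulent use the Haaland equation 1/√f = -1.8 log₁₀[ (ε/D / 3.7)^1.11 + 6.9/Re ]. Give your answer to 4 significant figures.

f ≈ 0.03490

Re = ρVD/μ = 875.4·0.9537·0.2361/0.0078 = 2.527e+04.
Re > 4000 → turbulent. ε/D = 0.0014/0.2361 = 0.00593; Haaland: 1/√f = -1.8 log₁₀[0.00079 + 0.000273] = 5.353, so f = 0.0349.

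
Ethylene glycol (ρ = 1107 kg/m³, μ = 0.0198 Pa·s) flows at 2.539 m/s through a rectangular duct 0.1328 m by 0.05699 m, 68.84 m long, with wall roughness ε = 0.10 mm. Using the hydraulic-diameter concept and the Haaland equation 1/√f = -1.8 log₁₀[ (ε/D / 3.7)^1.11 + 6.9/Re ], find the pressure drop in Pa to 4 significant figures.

Hydraulic diameter D_h = 4A/P = 4·(0.1328·0.05699)/(2·(0.1328+0.05699)) = 0.03027/0.3796 = 0.07975 m.
Re = ρVD_h/μ = 1107·2.539·0.07975/0.0198 = 1.132e+04.
ε/D_h = 0.0001/0.07975 = 0.00125; Haaland gives 1/√f = -1.8 log₁₀[0.000141+0.000609] = 5.625, so f = 0.03161.
ΔP = f(L/D_h)(ρV²/2) = 0.03161·68.84/0.07975·3568 = 9.735e+04 Pa.

ΔP ≈ 97350 Pa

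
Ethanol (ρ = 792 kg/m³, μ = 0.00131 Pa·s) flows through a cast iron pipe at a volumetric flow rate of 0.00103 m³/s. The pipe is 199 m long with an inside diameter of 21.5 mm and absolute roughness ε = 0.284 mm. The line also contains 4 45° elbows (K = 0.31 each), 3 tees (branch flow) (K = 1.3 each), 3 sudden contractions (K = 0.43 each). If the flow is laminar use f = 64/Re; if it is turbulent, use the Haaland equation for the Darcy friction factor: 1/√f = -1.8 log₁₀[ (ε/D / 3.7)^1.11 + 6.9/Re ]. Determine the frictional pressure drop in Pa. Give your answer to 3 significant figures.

Cross-sectional area A = πD²/4 = π(0.0215)²/4 = 0.0003631 m²; mean velocity V = Q/A = 0.00103/0.0003631 = 2.837 m/s.
Reynolds number Re = ρVD/μ = 792 · 2.837 · 0.0215 / 0.00131 = 3.688e+04.
Re > 4000 → turbulent. Relative roughness ε/D = 0.000284/0.0215 = 0.0132. Haaland: 1/√f = -1.8 log₁₀[(0.0132/3.7)^1.11 + 6.9/3.688e+04] = -1.8 log₁₀[0.00192 + 0.000187] = 4.817, so f = 0.0431.
Total minor-loss coefficient ΣK = 4·0.31 + 3·1.3 + 3·0.43 = 6.43.
ΔP = [f·L/D + ΣK]·(ρV²/2) = [0.0431·199/0.0215 + 6.43]·(792·2.837²/2) = [398.9 + 6.43]·3187 = 1.292e+06 Pa.

ΔP ≈ 1.29×10^6 Pa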